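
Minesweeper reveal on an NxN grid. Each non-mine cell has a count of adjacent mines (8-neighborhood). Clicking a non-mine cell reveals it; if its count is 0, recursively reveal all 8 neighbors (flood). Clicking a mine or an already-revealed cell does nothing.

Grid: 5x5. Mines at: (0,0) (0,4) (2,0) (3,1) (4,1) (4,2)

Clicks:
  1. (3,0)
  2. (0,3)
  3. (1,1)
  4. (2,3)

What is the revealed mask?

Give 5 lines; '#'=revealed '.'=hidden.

Click 1 (3,0) count=3: revealed 1 new [(3,0)] -> total=1
Click 2 (0,3) count=1: revealed 1 new [(0,3)] -> total=2
Click 3 (1,1) count=2: revealed 1 new [(1,1)] -> total=3
Click 4 (2,3) count=0: revealed 14 new [(0,1) (0,2) (1,2) (1,3) (1,4) (2,1) (2,2) (2,3) (2,4) (3,2) (3,3) (3,4) (4,3) (4,4)] -> total=17

Answer: .###.
.####
.####
#.###
...##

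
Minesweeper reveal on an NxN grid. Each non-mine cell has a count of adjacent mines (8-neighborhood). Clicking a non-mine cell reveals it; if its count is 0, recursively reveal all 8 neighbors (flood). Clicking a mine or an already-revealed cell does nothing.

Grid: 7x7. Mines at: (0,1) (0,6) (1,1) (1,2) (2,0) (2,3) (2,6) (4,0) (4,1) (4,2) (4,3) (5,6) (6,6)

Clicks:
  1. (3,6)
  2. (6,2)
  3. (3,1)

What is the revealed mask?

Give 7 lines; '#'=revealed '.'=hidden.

Click 1 (3,6) count=1: revealed 1 new [(3,6)] -> total=1
Click 2 (6,2) count=0: revealed 12 new [(5,0) (5,1) (5,2) (5,3) (5,4) (5,5) (6,0) (6,1) (6,2) (6,3) (6,4) (6,5)] -> total=13
Click 3 (3,1) count=4: revealed 1 new [(3,1)] -> total=14

Answer: .......
.......
.......
.#....#
.......
######.
######.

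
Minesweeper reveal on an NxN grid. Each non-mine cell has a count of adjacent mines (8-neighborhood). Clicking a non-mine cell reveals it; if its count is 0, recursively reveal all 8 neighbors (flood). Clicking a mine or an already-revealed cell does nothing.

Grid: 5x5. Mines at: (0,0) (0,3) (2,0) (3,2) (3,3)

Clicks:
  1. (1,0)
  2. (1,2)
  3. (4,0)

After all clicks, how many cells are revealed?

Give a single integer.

Answer: 6

Derivation:
Click 1 (1,0) count=2: revealed 1 new [(1,0)] -> total=1
Click 2 (1,2) count=1: revealed 1 new [(1,2)] -> total=2
Click 3 (4,0) count=0: revealed 4 new [(3,0) (3,1) (4,0) (4,1)] -> total=6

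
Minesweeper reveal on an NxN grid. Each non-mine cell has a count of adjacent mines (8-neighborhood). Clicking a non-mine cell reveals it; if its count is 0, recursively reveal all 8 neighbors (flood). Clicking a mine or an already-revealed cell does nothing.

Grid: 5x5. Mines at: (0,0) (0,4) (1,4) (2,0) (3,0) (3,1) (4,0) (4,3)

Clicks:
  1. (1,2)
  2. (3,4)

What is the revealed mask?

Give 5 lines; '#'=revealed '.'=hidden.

Click 1 (1,2) count=0: revealed 9 new [(0,1) (0,2) (0,3) (1,1) (1,2) (1,3) (2,1) (2,2) (2,3)] -> total=9
Click 2 (3,4) count=1: revealed 1 new [(3,4)] -> total=10

Answer: .###.
.###.
.###.
....#
.....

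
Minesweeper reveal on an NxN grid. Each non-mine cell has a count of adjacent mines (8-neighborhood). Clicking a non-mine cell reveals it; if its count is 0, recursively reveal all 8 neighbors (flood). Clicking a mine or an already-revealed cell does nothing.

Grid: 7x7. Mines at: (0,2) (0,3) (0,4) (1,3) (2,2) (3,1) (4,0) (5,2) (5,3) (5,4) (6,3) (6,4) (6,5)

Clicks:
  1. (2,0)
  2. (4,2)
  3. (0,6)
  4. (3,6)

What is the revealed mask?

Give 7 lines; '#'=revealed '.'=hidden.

Answer: .....##
....###
#..####
...####
..#####
.....##
.......

Derivation:
Click 1 (2,0) count=1: revealed 1 new [(2,0)] -> total=1
Click 2 (4,2) count=3: revealed 1 new [(4,2)] -> total=2
Click 3 (0,6) count=0: revealed 19 new [(0,5) (0,6) (1,4) (1,5) (1,6) (2,3) (2,4) (2,5) (2,6) (3,3) (3,4) (3,5) (3,6) (4,3) (4,4) (4,5) (4,6) (5,5) (5,6)] -> total=21
Click 4 (3,6) count=0: revealed 0 new [(none)] -> total=21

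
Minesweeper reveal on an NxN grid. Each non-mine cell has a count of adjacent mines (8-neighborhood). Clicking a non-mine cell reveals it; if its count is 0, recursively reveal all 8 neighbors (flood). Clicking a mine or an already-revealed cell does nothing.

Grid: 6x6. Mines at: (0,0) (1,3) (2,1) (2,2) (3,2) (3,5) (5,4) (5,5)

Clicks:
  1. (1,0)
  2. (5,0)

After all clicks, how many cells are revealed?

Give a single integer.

Click 1 (1,0) count=2: revealed 1 new [(1,0)] -> total=1
Click 2 (5,0) count=0: revealed 10 new [(3,0) (3,1) (4,0) (4,1) (4,2) (4,3) (5,0) (5,1) (5,2) (5,3)] -> total=11

Answer: 11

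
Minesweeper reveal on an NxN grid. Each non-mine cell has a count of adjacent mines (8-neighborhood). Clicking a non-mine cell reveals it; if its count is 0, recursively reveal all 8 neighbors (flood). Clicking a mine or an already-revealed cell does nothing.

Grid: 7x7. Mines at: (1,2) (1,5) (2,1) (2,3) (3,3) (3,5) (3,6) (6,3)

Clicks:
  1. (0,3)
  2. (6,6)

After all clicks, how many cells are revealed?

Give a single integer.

Click 1 (0,3) count=1: revealed 1 new [(0,3)] -> total=1
Click 2 (6,6) count=0: revealed 9 new [(4,4) (4,5) (4,6) (5,4) (5,5) (5,6) (6,4) (6,5) (6,6)] -> total=10

Answer: 10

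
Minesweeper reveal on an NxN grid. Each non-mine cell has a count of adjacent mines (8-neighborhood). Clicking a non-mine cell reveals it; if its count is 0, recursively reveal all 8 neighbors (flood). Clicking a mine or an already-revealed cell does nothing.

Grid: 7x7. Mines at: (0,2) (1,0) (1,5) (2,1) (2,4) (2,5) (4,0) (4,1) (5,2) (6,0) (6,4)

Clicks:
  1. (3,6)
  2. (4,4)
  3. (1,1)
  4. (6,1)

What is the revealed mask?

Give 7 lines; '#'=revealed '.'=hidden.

Click 1 (3,6) count=1: revealed 1 new [(3,6)] -> total=1
Click 2 (4,4) count=0: revealed 13 new [(3,3) (3,4) (3,5) (4,3) (4,4) (4,5) (4,6) (5,3) (5,4) (5,5) (5,6) (6,5) (6,6)] -> total=14
Click 3 (1,1) count=3: revealed 1 new [(1,1)] -> total=15
Click 4 (6,1) count=2: revealed 1 new [(6,1)] -> total=16

Answer: .......
.#.....
.......
...####
...####
...####
.#...##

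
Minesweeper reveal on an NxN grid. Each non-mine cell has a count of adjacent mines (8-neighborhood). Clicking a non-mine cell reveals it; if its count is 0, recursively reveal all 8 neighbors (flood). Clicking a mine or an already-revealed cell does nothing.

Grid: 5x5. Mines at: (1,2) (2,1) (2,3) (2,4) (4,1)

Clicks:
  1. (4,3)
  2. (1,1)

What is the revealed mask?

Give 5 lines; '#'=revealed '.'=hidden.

Click 1 (4,3) count=0: revealed 6 new [(3,2) (3,3) (3,4) (4,2) (4,3) (4,4)] -> total=6
Click 2 (1,1) count=2: revealed 1 new [(1,1)] -> total=7

Answer: .....
.#...
.....
..###
..###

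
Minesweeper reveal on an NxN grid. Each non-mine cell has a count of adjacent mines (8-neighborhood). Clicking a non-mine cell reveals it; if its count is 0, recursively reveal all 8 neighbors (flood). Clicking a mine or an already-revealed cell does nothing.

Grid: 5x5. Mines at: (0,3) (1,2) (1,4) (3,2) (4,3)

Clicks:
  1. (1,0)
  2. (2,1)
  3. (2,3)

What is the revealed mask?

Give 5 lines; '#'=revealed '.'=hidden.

Click 1 (1,0) count=0: revealed 10 new [(0,0) (0,1) (1,0) (1,1) (2,0) (2,1) (3,0) (3,1) (4,0) (4,1)] -> total=10
Click 2 (2,1) count=2: revealed 0 new [(none)] -> total=10
Click 3 (2,3) count=3: revealed 1 new [(2,3)] -> total=11

Answer: ##...
##...
##.#.
##...
##...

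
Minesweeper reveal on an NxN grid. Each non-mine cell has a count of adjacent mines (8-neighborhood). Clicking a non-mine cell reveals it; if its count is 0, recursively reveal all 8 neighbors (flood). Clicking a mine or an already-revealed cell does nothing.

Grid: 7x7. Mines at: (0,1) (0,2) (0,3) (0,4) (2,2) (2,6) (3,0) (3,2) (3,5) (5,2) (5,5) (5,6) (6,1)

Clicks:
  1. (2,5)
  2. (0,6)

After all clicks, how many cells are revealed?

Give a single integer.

Answer: 5

Derivation:
Click 1 (2,5) count=2: revealed 1 new [(2,5)] -> total=1
Click 2 (0,6) count=0: revealed 4 new [(0,5) (0,6) (1,5) (1,6)] -> total=5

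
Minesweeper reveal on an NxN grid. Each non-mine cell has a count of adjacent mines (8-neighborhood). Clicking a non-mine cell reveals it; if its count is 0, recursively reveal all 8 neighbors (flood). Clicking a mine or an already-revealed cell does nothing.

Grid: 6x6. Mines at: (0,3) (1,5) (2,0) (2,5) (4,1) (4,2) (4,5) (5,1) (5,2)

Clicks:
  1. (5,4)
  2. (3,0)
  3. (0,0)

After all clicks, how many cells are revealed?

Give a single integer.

Click 1 (5,4) count=1: revealed 1 new [(5,4)] -> total=1
Click 2 (3,0) count=2: revealed 1 new [(3,0)] -> total=2
Click 3 (0,0) count=0: revealed 6 new [(0,0) (0,1) (0,2) (1,0) (1,1) (1,2)] -> total=8

Answer: 8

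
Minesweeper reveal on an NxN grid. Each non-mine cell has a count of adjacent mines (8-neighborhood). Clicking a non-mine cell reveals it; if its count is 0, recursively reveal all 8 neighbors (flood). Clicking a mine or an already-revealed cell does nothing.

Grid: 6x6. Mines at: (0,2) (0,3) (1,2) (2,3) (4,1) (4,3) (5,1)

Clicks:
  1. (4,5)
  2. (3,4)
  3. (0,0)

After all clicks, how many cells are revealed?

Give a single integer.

Click 1 (4,5) count=0: revealed 12 new [(0,4) (0,5) (1,4) (1,5) (2,4) (2,5) (3,4) (3,5) (4,4) (4,5) (5,4) (5,5)] -> total=12
Click 2 (3,4) count=2: revealed 0 new [(none)] -> total=12
Click 3 (0,0) count=0: revealed 8 new [(0,0) (0,1) (1,0) (1,1) (2,0) (2,1) (3,0) (3,1)] -> total=20

Answer: 20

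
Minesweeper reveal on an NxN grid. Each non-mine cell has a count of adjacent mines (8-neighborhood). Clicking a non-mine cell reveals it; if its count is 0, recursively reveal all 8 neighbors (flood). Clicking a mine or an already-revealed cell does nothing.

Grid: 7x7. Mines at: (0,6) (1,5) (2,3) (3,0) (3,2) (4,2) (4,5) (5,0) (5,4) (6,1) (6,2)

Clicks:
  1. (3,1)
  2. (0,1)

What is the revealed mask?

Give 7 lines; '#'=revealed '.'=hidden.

Answer: #####..
#####..
###....
.#.....
.......
.......
.......

Derivation:
Click 1 (3,1) count=3: revealed 1 new [(3,1)] -> total=1
Click 2 (0,1) count=0: revealed 13 new [(0,0) (0,1) (0,2) (0,3) (0,4) (1,0) (1,1) (1,2) (1,3) (1,4) (2,0) (2,1) (2,2)] -> total=14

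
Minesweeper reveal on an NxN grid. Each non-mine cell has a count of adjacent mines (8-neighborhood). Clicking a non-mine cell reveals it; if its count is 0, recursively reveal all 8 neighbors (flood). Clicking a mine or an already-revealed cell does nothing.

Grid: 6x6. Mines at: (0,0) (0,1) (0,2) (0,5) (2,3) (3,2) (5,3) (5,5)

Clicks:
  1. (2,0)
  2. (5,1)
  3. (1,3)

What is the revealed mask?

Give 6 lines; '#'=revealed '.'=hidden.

Click 1 (2,0) count=0: revealed 12 new [(1,0) (1,1) (2,0) (2,1) (3,0) (3,1) (4,0) (4,1) (4,2) (5,0) (5,1) (5,2)] -> total=12
Click 2 (5,1) count=0: revealed 0 new [(none)] -> total=12
Click 3 (1,3) count=2: revealed 1 new [(1,3)] -> total=13

Answer: ......
##.#..
##....
##....
###...
###...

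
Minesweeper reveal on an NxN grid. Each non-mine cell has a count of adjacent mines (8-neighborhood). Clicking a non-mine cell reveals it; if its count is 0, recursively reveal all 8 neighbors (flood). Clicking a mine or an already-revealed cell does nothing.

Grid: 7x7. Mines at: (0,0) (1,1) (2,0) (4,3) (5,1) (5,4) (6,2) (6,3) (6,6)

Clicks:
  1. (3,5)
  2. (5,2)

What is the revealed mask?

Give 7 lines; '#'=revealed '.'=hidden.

Answer: ..#####
..#####
..#####
..#####
....###
..#..##
.......

Derivation:
Click 1 (3,5) count=0: revealed 25 new [(0,2) (0,3) (0,4) (0,5) (0,6) (1,2) (1,3) (1,4) (1,5) (1,6) (2,2) (2,3) (2,4) (2,5) (2,6) (3,2) (3,3) (3,4) (3,5) (3,6) (4,4) (4,5) (4,6) (5,5) (5,6)] -> total=25
Click 2 (5,2) count=4: revealed 1 new [(5,2)] -> total=26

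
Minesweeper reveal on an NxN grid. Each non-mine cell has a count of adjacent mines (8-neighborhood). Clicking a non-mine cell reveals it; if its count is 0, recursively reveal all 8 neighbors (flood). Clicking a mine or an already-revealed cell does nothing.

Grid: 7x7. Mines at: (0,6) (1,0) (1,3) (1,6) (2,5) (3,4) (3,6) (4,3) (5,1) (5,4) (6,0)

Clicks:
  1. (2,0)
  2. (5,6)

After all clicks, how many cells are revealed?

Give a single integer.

Answer: 7

Derivation:
Click 1 (2,0) count=1: revealed 1 new [(2,0)] -> total=1
Click 2 (5,6) count=0: revealed 6 new [(4,5) (4,6) (5,5) (5,6) (6,5) (6,6)] -> total=7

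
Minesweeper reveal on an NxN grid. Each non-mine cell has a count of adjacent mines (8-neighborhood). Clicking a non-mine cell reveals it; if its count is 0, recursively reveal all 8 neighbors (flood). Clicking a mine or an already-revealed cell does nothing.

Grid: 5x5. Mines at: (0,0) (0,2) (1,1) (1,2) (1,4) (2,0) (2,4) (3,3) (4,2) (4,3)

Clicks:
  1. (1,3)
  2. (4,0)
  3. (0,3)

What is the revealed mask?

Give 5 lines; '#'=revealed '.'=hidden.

Click 1 (1,3) count=4: revealed 1 new [(1,3)] -> total=1
Click 2 (4,0) count=0: revealed 4 new [(3,0) (3,1) (4,0) (4,1)] -> total=5
Click 3 (0,3) count=3: revealed 1 new [(0,3)] -> total=6

Answer: ...#.
...#.
.....
##...
##...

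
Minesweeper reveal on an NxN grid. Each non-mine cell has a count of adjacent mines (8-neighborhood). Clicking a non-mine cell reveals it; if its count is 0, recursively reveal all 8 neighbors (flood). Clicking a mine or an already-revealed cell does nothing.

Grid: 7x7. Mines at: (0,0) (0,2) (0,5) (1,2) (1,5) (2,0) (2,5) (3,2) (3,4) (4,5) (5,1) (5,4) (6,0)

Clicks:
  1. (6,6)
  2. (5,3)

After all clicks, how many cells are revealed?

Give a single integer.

Answer: 5

Derivation:
Click 1 (6,6) count=0: revealed 4 new [(5,5) (5,6) (6,5) (6,6)] -> total=4
Click 2 (5,3) count=1: revealed 1 new [(5,3)] -> total=5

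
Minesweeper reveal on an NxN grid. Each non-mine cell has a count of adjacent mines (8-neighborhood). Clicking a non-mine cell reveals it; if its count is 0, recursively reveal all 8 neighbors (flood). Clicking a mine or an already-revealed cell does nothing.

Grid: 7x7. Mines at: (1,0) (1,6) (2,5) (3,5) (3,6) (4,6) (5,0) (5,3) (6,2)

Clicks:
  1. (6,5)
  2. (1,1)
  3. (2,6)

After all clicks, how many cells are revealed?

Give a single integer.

Answer: 8

Derivation:
Click 1 (6,5) count=0: revealed 6 new [(5,4) (5,5) (5,6) (6,4) (6,5) (6,6)] -> total=6
Click 2 (1,1) count=1: revealed 1 new [(1,1)] -> total=7
Click 3 (2,6) count=4: revealed 1 new [(2,6)] -> total=8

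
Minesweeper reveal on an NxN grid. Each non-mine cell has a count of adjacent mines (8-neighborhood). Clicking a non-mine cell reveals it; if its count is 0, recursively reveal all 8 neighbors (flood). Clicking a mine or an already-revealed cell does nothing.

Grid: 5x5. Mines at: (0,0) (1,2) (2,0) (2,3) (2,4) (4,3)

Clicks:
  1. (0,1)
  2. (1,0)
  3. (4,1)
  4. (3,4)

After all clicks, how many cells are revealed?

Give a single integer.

Answer: 9

Derivation:
Click 1 (0,1) count=2: revealed 1 new [(0,1)] -> total=1
Click 2 (1,0) count=2: revealed 1 new [(1,0)] -> total=2
Click 3 (4,1) count=0: revealed 6 new [(3,0) (3,1) (3,2) (4,0) (4,1) (4,2)] -> total=8
Click 4 (3,4) count=3: revealed 1 new [(3,4)] -> total=9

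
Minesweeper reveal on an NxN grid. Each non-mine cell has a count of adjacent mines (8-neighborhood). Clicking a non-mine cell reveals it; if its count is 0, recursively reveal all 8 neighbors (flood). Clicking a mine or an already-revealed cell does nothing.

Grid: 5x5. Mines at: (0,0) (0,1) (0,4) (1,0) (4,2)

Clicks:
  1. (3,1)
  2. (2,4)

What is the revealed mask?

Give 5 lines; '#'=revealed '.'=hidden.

Answer: .....
.####
.####
.####
...##

Derivation:
Click 1 (3,1) count=1: revealed 1 new [(3,1)] -> total=1
Click 2 (2,4) count=0: revealed 13 new [(1,1) (1,2) (1,3) (1,4) (2,1) (2,2) (2,3) (2,4) (3,2) (3,3) (3,4) (4,3) (4,4)] -> total=14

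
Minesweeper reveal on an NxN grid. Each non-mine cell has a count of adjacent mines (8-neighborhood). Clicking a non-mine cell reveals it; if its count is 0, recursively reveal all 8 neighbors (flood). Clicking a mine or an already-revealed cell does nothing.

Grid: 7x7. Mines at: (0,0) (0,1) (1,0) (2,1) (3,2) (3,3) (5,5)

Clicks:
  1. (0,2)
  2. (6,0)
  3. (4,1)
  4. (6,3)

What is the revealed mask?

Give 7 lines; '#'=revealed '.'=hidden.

Answer: ..#....
.......
.......
##.....
#####..
#####..
#####..

Derivation:
Click 1 (0,2) count=1: revealed 1 new [(0,2)] -> total=1
Click 2 (6,0) count=0: revealed 17 new [(3,0) (3,1) (4,0) (4,1) (4,2) (4,3) (4,4) (5,0) (5,1) (5,2) (5,3) (5,4) (6,0) (6,1) (6,2) (6,3) (6,4)] -> total=18
Click 3 (4,1) count=1: revealed 0 new [(none)] -> total=18
Click 4 (6,3) count=0: revealed 0 new [(none)] -> total=18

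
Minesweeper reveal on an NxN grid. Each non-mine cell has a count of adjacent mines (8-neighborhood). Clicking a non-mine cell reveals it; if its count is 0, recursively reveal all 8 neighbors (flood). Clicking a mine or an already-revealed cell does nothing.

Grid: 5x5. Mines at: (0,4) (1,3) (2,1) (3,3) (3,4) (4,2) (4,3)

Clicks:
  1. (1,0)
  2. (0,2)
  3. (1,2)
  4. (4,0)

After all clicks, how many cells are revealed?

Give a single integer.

Click 1 (1,0) count=1: revealed 1 new [(1,0)] -> total=1
Click 2 (0,2) count=1: revealed 1 new [(0,2)] -> total=2
Click 3 (1,2) count=2: revealed 1 new [(1,2)] -> total=3
Click 4 (4,0) count=0: revealed 4 new [(3,0) (3,1) (4,0) (4,1)] -> total=7

Answer: 7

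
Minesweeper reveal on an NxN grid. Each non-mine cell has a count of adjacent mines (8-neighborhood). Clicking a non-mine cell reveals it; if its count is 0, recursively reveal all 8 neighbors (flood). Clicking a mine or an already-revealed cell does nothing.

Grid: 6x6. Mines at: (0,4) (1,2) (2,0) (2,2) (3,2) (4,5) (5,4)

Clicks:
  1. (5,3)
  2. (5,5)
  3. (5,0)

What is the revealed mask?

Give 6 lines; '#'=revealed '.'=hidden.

Answer: ......
......
......
##....
####..
####.#

Derivation:
Click 1 (5,3) count=1: revealed 1 new [(5,3)] -> total=1
Click 2 (5,5) count=2: revealed 1 new [(5,5)] -> total=2
Click 3 (5,0) count=0: revealed 9 new [(3,0) (3,1) (4,0) (4,1) (4,2) (4,3) (5,0) (5,1) (5,2)] -> total=11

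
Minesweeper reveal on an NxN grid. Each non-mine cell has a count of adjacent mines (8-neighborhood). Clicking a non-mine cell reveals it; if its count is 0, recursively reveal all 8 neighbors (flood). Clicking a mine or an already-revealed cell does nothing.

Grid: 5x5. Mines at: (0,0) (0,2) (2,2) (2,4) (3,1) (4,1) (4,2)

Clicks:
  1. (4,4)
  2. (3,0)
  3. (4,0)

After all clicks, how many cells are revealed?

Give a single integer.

Click 1 (4,4) count=0: revealed 4 new [(3,3) (3,4) (4,3) (4,4)] -> total=4
Click 2 (3,0) count=2: revealed 1 new [(3,0)] -> total=5
Click 3 (4,0) count=2: revealed 1 new [(4,0)] -> total=6

Answer: 6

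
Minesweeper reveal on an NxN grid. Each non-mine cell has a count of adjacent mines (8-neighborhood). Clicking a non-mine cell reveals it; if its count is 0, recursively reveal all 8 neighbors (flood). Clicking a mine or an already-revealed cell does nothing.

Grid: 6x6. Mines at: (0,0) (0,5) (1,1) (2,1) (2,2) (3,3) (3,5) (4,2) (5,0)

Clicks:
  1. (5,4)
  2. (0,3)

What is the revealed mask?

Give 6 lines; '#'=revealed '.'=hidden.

Click 1 (5,4) count=0: revealed 6 new [(4,3) (4,4) (4,5) (5,3) (5,4) (5,5)] -> total=6
Click 2 (0,3) count=0: revealed 6 new [(0,2) (0,3) (0,4) (1,2) (1,3) (1,4)] -> total=12

Answer: ..###.
..###.
......
......
...###
...###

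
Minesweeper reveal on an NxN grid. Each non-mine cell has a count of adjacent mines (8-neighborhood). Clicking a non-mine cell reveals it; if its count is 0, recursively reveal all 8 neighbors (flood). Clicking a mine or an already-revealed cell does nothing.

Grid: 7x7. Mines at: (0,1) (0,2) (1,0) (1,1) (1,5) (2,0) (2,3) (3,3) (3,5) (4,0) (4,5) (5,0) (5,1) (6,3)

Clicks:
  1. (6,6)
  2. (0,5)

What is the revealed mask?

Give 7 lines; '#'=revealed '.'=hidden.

Click 1 (6,6) count=0: revealed 6 new [(5,4) (5,5) (5,6) (6,4) (6,5) (6,6)] -> total=6
Click 2 (0,5) count=1: revealed 1 new [(0,5)] -> total=7

Answer: .....#.
.......
.......
.......
.......
....###
....###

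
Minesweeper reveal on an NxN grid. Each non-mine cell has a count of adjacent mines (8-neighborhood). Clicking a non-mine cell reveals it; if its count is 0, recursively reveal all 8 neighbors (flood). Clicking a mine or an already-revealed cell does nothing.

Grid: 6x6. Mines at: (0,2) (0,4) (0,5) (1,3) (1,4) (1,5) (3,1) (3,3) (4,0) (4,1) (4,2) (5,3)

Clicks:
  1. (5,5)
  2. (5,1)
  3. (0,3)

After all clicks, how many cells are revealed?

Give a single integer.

Click 1 (5,5) count=0: revealed 8 new [(2,4) (2,5) (3,4) (3,5) (4,4) (4,5) (5,4) (5,5)] -> total=8
Click 2 (5,1) count=3: revealed 1 new [(5,1)] -> total=9
Click 3 (0,3) count=4: revealed 1 new [(0,3)] -> total=10

Answer: 10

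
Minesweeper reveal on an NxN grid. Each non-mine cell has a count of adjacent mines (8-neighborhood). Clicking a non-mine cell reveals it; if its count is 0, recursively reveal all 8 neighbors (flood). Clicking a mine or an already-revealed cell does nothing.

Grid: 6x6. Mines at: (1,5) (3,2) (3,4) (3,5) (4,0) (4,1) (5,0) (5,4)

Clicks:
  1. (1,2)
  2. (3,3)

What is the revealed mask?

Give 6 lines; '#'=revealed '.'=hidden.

Click 1 (1,2) count=0: revealed 17 new [(0,0) (0,1) (0,2) (0,3) (0,4) (1,0) (1,1) (1,2) (1,3) (1,4) (2,0) (2,1) (2,2) (2,3) (2,4) (3,0) (3,1)] -> total=17
Click 2 (3,3) count=2: revealed 1 new [(3,3)] -> total=18

Answer: #####.
#####.
#####.
##.#..
......
......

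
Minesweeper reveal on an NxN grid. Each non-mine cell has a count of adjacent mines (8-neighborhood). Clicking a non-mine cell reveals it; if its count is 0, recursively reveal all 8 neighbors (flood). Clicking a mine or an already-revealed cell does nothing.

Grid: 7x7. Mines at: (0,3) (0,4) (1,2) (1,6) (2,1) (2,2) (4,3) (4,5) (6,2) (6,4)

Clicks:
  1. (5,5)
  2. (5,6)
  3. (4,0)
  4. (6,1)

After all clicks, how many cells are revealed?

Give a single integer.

Answer: 13

Derivation:
Click 1 (5,5) count=2: revealed 1 new [(5,5)] -> total=1
Click 2 (5,6) count=1: revealed 1 new [(5,6)] -> total=2
Click 3 (4,0) count=0: revealed 11 new [(3,0) (3,1) (3,2) (4,0) (4,1) (4,2) (5,0) (5,1) (5,2) (6,0) (6,1)] -> total=13
Click 4 (6,1) count=1: revealed 0 new [(none)] -> total=13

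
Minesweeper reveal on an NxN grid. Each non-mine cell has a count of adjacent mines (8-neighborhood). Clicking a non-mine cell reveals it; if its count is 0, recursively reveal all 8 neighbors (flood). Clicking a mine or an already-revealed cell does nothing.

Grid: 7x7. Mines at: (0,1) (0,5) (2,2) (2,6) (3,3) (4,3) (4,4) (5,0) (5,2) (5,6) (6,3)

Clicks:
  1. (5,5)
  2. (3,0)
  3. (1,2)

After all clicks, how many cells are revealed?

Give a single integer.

Answer: 10

Derivation:
Click 1 (5,5) count=2: revealed 1 new [(5,5)] -> total=1
Click 2 (3,0) count=0: revealed 8 new [(1,0) (1,1) (2,0) (2,1) (3,0) (3,1) (4,0) (4,1)] -> total=9
Click 3 (1,2) count=2: revealed 1 new [(1,2)] -> total=10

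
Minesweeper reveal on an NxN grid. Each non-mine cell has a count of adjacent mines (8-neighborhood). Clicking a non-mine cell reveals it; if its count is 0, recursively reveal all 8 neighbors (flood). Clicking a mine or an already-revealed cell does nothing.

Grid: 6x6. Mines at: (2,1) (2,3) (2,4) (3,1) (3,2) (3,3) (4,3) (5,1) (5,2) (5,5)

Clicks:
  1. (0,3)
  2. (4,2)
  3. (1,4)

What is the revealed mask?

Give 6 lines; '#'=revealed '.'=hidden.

Answer: ######
######
......
......
..#...
......

Derivation:
Click 1 (0,3) count=0: revealed 12 new [(0,0) (0,1) (0,2) (0,3) (0,4) (0,5) (1,0) (1,1) (1,2) (1,3) (1,4) (1,5)] -> total=12
Click 2 (4,2) count=6: revealed 1 new [(4,2)] -> total=13
Click 3 (1,4) count=2: revealed 0 new [(none)] -> total=13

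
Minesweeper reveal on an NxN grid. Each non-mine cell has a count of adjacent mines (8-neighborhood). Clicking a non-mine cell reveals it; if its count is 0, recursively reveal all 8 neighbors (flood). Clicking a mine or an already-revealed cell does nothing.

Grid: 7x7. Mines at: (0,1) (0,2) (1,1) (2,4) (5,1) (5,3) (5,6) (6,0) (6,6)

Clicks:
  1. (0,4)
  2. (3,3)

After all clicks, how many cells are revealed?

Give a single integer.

Answer: 15

Derivation:
Click 1 (0,4) count=0: revealed 14 new [(0,3) (0,4) (0,5) (0,6) (1,3) (1,4) (1,5) (1,6) (2,5) (2,6) (3,5) (3,6) (4,5) (4,6)] -> total=14
Click 2 (3,3) count=1: revealed 1 new [(3,3)] -> total=15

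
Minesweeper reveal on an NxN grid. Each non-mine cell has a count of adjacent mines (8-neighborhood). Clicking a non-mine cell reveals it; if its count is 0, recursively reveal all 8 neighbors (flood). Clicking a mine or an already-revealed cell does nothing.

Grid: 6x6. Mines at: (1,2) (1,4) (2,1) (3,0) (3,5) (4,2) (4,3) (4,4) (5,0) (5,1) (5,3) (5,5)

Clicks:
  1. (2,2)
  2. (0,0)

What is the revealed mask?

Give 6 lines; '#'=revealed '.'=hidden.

Answer: ##....
##....
..#...
......
......
......

Derivation:
Click 1 (2,2) count=2: revealed 1 new [(2,2)] -> total=1
Click 2 (0,0) count=0: revealed 4 new [(0,0) (0,1) (1,0) (1,1)] -> total=5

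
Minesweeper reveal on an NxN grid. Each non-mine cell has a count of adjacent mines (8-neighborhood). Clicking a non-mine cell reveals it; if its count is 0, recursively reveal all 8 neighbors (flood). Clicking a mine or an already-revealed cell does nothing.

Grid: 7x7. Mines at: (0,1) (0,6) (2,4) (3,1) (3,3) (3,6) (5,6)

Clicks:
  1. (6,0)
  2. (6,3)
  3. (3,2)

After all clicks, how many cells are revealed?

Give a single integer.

Answer: 19

Derivation:
Click 1 (6,0) count=0: revealed 18 new [(4,0) (4,1) (4,2) (4,3) (4,4) (4,5) (5,0) (5,1) (5,2) (5,3) (5,4) (5,5) (6,0) (6,1) (6,2) (6,3) (6,4) (6,5)] -> total=18
Click 2 (6,3) count=0: revealed 0 new [(none)] -> total=18
Click 3 (3,2) count=2: revealed 1 new [(3,2)] -> total=19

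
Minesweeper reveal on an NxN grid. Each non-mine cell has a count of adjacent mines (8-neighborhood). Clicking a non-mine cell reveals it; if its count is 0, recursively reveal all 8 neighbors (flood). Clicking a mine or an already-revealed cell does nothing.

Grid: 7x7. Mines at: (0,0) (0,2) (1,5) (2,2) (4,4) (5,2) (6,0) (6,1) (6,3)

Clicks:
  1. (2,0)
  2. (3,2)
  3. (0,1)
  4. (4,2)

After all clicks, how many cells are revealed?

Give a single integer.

Answer: 13

Derivation:
Click 1 (2,0) count=0: revealed 10 new [(1,0) (1,1) (2,0) (2,1) (3,0) (3,1) (4,0) (4,1) (5,0) (5,1)] -> total=10
Click 2 (3,2) count=1: revealed 1 new [(3,2)] -> total=11
Click 3 (0,1) count=2: revealed 1 new [(0,1)] -> total=12
Click 4 (4,2) count=1: revealed 1 new [(4,2)] -> total=13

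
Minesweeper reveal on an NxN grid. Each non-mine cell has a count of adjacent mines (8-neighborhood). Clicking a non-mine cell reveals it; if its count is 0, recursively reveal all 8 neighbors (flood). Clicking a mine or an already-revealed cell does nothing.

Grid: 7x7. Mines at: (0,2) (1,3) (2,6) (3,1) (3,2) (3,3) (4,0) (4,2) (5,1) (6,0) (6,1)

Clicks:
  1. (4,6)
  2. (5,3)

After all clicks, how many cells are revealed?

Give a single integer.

Click 1 (4,6) count=0: revealed 17 new [(3,4) (3,5) (3,6) (4,3) (4,4) (4,5) (4,6) (5,2) (5,3) (5,4) (5,5) (5,6) (6,2) (6,3) (6,4) (6,5) (6,6)] -> total=17
Click 2 (5,3) count=1: revealed 0 new [(none)] -> total=17

Answer: 17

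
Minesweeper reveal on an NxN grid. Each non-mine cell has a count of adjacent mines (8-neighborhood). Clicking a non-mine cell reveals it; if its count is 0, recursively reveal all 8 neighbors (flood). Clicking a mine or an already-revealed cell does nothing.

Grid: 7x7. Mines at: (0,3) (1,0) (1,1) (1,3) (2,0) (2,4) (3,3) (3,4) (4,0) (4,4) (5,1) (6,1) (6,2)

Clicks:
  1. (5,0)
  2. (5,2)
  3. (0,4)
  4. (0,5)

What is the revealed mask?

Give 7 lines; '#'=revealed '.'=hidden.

Answer: ....###
....###
.....##
.....##
.....##
#.#####
...####

Derivation:
Click 1 (5,0) count=3: revealed 1 new [(5,0)] -> total=1
Click 2 (5,2) count=3: revealed 1 new [(5,2)] -> total=2
Click 3 (0,4) count=2: revealed 1 new [(0,4)] -> total=3
Click 4 (0,5) count=0: revealed 19 new [(0,5) (0,6) (1,4) (1,5) (1,6) (2,5) (2,6) (3,5) (3,6) (4,5) (4,6) (5,3) (5,4) (5,5) (5,6) (6,3) (6,4) (6,5) (6,6)] -> total=22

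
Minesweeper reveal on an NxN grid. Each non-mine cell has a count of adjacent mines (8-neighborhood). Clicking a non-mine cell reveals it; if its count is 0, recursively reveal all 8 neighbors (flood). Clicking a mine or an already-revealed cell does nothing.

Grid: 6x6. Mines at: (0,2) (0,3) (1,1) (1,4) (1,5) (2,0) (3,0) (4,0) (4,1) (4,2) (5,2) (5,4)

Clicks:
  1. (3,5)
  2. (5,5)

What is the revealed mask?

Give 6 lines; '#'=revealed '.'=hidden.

Answer: ......
......
...###
...###
...###
.....#

Derivation:
Click 1 (3,5) count=0: revealed 9 new [(2,3) (2,4) (2,5) (3,3) (3,4) (3,5) (4,3) (4,4) (4,5)] -> total=9
Click 2 (5,5) count=1: revealed 1 new [(5,5)] -> total=10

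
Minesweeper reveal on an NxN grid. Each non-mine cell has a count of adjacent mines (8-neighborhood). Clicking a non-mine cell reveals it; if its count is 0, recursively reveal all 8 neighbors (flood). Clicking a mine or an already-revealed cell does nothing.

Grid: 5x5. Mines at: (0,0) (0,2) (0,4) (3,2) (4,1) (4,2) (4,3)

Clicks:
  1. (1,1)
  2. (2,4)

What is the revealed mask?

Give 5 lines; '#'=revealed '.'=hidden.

Answer: .....
.#.##
...##
...##
.....

Derivation:
Click 1 (1,1) count=2: revealed 1 new [(1,1)] -> total=1
Click 2 (2,4) count=0: revealed 6 new [(1,3) (1,4) (2,3) (2,4) (3,3) (3,4)] -> total=7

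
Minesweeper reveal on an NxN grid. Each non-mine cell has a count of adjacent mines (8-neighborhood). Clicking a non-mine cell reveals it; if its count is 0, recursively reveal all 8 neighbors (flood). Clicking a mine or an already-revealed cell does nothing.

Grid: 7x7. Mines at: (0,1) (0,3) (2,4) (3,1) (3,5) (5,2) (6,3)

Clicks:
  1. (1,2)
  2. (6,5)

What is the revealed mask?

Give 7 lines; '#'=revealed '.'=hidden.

Answer: .......
..#....
.......
.......
....###
....###
....###

Derivation:
Click 1 (1,2) count=2: revealed 1 new [(1,2)] -> total=1
Click 2 (6,5) count=0: revealed 9 new [(4,4) (4,5) (4,6) (5,4) (5,5) (5,6) (6,4) (6,5) (6,6)] -> total=10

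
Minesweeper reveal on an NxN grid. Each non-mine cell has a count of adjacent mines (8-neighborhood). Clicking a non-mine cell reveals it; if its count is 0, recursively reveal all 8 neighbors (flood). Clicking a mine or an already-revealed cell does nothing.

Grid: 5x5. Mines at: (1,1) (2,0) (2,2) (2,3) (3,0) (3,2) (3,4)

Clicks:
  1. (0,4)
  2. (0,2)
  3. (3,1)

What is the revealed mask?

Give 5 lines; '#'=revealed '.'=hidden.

Answer: ..###
..###
.....
.#...
.....

Derivation:
Click 1 (0,4) count=0: revealed 6 new [(0,2) (0,3) (0,4) (1,2) (1,3) (1,4)] -> total=6
Click 2 (0,2) count=1: revealed 0 new [(none)] -> total=6
Click 3 (3,1) count=4: revealed 1 new [(3,1)] -> total=7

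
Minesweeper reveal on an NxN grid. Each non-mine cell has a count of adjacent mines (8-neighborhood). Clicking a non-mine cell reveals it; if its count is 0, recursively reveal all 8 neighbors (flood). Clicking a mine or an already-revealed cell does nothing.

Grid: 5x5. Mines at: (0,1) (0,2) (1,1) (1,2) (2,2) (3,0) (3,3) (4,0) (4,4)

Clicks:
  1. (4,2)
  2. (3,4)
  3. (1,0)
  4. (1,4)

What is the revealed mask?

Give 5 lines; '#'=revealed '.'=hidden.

Click 1 (4,2) count=1: revealed 1 new [(4,2)] -> total=1
Click 2 (3,4) count=2: revealed 1 new [(3,4)] -> total=2
Click 3 (1,0) count=2: revealed 1 new [(1,0)] -> total=3
Click 4 (1,4) count=0: revealed 6 new [(0,3) (0,4) (1,3) (1,4) (2,3) (2,4)] -> total=9

Answer: ...##
#..##
...##
....#
..#..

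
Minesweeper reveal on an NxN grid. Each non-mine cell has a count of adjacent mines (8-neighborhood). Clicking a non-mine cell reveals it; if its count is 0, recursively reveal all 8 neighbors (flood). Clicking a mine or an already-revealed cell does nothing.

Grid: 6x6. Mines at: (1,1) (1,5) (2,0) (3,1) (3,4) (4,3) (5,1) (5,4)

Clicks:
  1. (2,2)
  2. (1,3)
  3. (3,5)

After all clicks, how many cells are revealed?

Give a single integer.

Answer: 10

Derivation:
Click 1 (2,2) count=2: revealed 1 new [(2,2)] -> total=1
Click 2 (1,3) count=0: revealed 8 new [(0,2) (0,3) (0,4) (1,2) (1,3) (1,4) (2,3) (2,4)] -> total=9
Click 3 (3,5) count=1: revealed 1 new [(3,5)] -> total=10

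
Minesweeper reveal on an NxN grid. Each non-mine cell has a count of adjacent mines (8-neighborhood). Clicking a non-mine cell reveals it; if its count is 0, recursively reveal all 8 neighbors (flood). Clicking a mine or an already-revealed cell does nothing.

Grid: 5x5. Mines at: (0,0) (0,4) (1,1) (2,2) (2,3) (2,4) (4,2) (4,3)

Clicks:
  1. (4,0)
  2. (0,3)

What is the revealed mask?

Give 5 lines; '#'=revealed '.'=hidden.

Answer: ...#.
.....
##...
##...
##...

Derivation:
Click 1 (4,0) count=0: revealed 6 new [(2,0) (2,1) (3,0) (3,1) (4,0) (4,1)] -> total=6
Click 2 (0,3) count=1: revealed 1 new [(0,3)] -> total=7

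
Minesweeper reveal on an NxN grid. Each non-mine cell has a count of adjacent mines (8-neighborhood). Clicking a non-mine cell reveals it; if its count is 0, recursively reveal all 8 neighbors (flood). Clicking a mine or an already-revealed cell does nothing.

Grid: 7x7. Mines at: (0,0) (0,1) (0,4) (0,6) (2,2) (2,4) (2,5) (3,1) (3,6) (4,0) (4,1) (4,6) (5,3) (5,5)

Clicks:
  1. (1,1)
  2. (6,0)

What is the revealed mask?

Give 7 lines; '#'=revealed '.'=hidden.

Answer: .......
.#.....
.......
.......
.......
###....
###....

Derivation:
Click 1 (1,1) count=3: revealed 1 new [(1,1)] -> total=1
Click 2 (6,0) count=0: revealed 6 new [(5,0) (5,1) (5,2) (6,0) (6,1) (6,2)] -> total=7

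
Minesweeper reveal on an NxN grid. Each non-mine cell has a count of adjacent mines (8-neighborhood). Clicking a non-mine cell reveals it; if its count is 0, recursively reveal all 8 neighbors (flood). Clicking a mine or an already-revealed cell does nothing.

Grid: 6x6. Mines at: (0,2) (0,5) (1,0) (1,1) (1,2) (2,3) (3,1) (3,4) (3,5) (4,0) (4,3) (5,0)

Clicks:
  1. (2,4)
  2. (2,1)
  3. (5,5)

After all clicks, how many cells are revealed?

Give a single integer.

Answer: 6

Derivation:
Click 1 (2,4) count=3: revealed 1 new [(2,4)] -> total=1
Click 2 (2,1) count=4: revealed 1 new [(2,1)] -> total=2
Click 3 (5,5) count=0: revealed 4 new [(4,4) (4,5) (5,4) (5,5)] -> total=6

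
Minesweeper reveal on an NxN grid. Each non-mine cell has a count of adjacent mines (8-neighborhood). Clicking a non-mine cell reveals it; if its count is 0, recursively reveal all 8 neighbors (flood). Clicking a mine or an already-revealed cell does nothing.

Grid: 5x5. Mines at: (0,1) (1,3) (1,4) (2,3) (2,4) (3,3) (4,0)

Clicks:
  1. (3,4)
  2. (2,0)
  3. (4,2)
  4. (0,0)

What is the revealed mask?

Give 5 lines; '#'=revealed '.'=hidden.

Answer: #....
###..
###..
###.#
..#..

Derivation:
Click 1 (3,4) count=3: revealed 1 new [(3,4)] -> total=1
Click 2 (2,0) count=0: revealed 9 new [(1,0) (1,1) (1,2) (2,0) (2,1) (2,2) (3,0) (3,1) (3,2)] -> total=10
Click 3 (4,2) count=1: revealed 1 new [(4,2)] -> total=11
Click 4 (0,0) count=1: revealed 1 new [(0,0)] -> total=12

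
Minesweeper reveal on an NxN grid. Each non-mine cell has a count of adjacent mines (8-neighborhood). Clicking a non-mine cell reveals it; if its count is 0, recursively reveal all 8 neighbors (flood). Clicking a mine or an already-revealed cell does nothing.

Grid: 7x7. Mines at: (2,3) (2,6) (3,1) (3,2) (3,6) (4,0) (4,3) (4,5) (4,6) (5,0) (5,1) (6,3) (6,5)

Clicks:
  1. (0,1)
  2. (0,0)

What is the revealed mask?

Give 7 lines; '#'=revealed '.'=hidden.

Click 1 (0,1) count=0: revealed 17 new [(0,0) (0,1) (0,2) (0,3) (0,4) (0,5) (0,6) (1,0) (1,1) (1,2) (1,3) (1,4) (1,5) (1,6) (2,0) (2,1) (2,2)] -> total=17
Click 2 (0,0) count=0: revealed 0 new [(none)] -> total=17

Answer: #######
#######
###....
.......
.......
.......
.......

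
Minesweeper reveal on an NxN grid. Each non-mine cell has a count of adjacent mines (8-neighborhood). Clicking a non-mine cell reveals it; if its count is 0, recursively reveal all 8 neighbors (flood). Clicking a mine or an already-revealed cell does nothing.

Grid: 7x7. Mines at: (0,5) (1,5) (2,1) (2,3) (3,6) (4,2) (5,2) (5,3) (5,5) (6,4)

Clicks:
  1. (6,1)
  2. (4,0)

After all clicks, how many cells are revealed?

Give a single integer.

Click 1 (6,1) count=1: revealed 1 new [(6,1)] -> total=1
Click 2 (4,0) count=0: revealed 7 new [(3,0) (3,1) (4,0) (4,1) (5,0) (5,1) (6,0)] -> total=8

Answer: 8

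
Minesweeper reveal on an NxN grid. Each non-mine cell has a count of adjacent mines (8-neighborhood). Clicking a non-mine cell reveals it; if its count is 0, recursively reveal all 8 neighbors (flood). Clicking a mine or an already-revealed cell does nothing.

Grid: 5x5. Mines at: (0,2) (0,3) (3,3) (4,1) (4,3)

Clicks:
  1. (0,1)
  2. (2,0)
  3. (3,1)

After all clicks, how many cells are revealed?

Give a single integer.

Click 1 (0,1) count=1: revealed 1 new [(0,1)] -> total=1
Click 2 (2,0) count=0: revealed 10 new [(0,0) (1,0) (1,1) (1,2) (2,0) (2,1) (2,2) (3,0) (3,1) (3,2)] -> total=11
Click 3 (3,1) count=1: revealed 0 new [(none)] -> total=11

Answer: 11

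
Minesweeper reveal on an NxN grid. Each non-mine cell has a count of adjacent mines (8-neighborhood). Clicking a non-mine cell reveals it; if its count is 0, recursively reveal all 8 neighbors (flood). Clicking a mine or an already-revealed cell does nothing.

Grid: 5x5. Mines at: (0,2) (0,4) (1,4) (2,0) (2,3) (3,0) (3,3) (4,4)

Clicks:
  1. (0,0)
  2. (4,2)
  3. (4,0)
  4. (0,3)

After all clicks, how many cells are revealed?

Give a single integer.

Answer: 7

Derivation:
Click 1 (0,0) count=0: revealed 4 new [(0,0) (0,1) (1,0) (1,1)] -> total=4
Click 2 (4,2) count=1: revealed 1 new [(4,2)] -> total=5
Click 3 (4,0) count=1: revealed 1 new [(4,0)] -> total=6
Click 4 (0,3) count=3: revealed 1 new [(0,3)] -> total=7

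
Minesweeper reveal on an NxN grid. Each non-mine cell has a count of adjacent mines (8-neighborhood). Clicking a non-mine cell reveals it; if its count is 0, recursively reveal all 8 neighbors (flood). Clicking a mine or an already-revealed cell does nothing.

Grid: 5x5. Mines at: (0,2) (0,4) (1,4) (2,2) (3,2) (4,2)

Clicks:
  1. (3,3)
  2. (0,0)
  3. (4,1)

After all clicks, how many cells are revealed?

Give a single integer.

Answer: 11

Derivation:
Click 1 (3,3) count=3: revealed 1 new [(3,3)] -> total=1
Click 2 (0,0) count=0: revealed 10 new [(0,0) (0,1) (1,0) (1,1) (2,0) (2,1) (3,0) (3,1) (4,0) (4,1)] -> total=11
Click 3 (4,1) count=2: revealed 0 new [(none)] -> total=11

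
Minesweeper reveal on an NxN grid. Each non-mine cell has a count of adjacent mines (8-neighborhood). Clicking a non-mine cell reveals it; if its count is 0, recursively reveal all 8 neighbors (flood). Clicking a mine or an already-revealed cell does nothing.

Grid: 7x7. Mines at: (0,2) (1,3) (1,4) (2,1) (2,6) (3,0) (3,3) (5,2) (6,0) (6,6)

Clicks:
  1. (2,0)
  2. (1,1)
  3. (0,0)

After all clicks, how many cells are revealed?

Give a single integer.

Answer: 5

Derivation:
Click 1 (2,0) count=2: revealed 1 new [(2,0)] -> total=1
Click 2 (1,1) count=2: revealed 1 new [(1,1)] -> total=2
Click 3 (0,0) count=0: revealed 3 new [(0,0) (0,1) (1,0)] -> total=5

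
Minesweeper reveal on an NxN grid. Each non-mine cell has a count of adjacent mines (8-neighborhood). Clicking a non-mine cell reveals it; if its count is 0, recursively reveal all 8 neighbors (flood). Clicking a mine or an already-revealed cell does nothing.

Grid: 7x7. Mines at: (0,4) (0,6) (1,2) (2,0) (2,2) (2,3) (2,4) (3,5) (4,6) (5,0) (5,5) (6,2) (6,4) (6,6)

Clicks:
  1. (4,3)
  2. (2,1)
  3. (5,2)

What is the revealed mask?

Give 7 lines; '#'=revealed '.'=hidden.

Click 1 (4,3) count=0: revealed 12 new [(3,1) (3,2) (3,3) (3,4) (4,1) (4,2) (4,3) (4,4) (5,1) (5,2) (5,3) (5,4)] -> total=12
Click 2 (2,1) count=3: revealed 1 new [(2,1)] -> total=13
Click 3 (5,2) count=1: revealed 0 new [(none)] -> total=13

Answer: .......
.......
.#.....
.####..
.####..
.####..
.......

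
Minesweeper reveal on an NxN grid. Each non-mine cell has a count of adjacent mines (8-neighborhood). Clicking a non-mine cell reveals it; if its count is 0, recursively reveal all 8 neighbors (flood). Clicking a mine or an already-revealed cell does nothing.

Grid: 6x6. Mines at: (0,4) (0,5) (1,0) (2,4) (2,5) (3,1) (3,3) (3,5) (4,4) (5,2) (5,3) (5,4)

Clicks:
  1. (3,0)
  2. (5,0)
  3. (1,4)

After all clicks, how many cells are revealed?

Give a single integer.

Click 1 (3,0) count=1: revealed 1 new [(3,0)] -> total=1
Click 2 (5,0) count=0: revealed 4 new [(4,0) (4,1) (5,0) (5,1)] -> total=5
Click 3 (1,4) count=4: revealed 1 new [(1,4)] -> total=6

Answer: 6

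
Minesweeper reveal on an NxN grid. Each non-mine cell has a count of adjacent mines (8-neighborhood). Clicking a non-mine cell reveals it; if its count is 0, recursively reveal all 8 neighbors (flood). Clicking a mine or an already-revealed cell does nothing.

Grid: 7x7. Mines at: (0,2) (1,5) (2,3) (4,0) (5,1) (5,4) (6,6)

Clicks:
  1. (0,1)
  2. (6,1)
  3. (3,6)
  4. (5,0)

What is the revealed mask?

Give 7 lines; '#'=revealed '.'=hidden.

Answer: .#.....
.......
....###
....###
....###
#....##
.#.....

Derivation:
Click 1 (0,1) count=1: revealed 1 new [(0,1)] -> total=1
Click 2 (6,1) count=1: revealed 1 new [(6,1)] -> total=2
Click 3 (3,6) count=0: revealed 11 new [(2,4) (2,5) (2,6) (3,4) (3,5) (3,6) (4,4) (4,5) (4,6) (5,5) (5,6)] -> total=13
Click 4 (5,0) count=2: revealed 1 new [(5,0)] -> total=14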